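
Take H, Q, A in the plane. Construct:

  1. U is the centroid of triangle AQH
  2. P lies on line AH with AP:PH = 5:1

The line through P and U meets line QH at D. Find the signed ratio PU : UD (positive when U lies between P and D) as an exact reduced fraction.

PU:UD = -1/2

Assign H = (0, 0), Q = (1, 0), A = (0, 1) — the answer is frame-independent, so this choice is without loss of generality.
1. U is the centroid of triangle AQH ⇒ U = (1/3, 1/3)
2. P lies on line AH with AP:PH = 5:1 ⇒ P = (0, 1/6)
line PU meets QH at D = (-1/3, 0)
U = P + t·(D−P) with t = -1, so PU:UD = -1:2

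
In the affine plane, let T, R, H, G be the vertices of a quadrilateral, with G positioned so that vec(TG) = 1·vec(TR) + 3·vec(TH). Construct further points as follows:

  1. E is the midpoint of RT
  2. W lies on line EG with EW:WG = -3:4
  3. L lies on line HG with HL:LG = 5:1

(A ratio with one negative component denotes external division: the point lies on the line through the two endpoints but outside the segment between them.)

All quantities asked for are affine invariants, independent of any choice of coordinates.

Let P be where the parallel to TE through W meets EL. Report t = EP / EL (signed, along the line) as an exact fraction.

t = -27/8

Set T = (0, 0), R = (1, 0), H = (0, 1), G = (1, 3); any affine frame gives the same invariant.
1. E is the midpoint of RT ⇒ E = (1/2, 0)
2. W lies on line EG with EW:WG = -3:4 ⇒ W = (-1, -9)
3. L lies on line HG with HL:LG = 5:1 ⇒ L = (5/6, 8/3)
through W parallel to TE: direction (1/2, 0); meets EL at P = (-5/8, -9)
P = E + t·(L−E) with t = -27/8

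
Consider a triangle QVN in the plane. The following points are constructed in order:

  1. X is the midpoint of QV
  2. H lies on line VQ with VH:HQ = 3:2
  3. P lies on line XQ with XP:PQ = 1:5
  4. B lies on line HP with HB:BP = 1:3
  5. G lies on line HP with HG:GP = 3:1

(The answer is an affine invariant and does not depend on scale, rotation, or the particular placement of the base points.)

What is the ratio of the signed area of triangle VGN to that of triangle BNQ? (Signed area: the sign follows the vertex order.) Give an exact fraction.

Work in coordinates with Q = (0, 0), V = (1, 0), N = (0, 1).
1. X is the midpoint of QV ⇒ X = (1/2, 0)
2. H lies on line VQ with VH:HQ = 3:2 ⇒ H = (2/5, 0)
3. P lies on line XQ with XP:PQ = 1:5 ⇒ P = (5/12, 0)
4. B lies on line HP with HB:BP = 1:3 ⇒ B = (97/240, 0)
5. G lies on line HP with HG:GP = 3:1 ⇒ G = (33/80, 0)
2·[VGN] = -47/80, 2·[BNQ] = 97/240
[VGN]:[BNQ] = -47/80:97/240 = -141/97

[VGN]:[BNQ] = -141/97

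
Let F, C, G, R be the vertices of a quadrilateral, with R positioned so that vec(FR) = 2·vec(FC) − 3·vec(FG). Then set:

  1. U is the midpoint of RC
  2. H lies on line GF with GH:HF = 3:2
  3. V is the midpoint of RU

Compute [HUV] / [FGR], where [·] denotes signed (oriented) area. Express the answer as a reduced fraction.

[HUV]:[FGR] = 13/40

Choose coordinates F = (0, 0), C = (1, 0), G = (0, 1), R = (2, -3).
1. U is the midpoint of RC ⇒ U = (3/2, -3/2)
2. H lies on line GF with GH:HF = 3:2 ⇒ H = (0, 2/5)
3. V is the midpoint of RU ⇒ V = (7/4, -9/4)
2·[HUV] = -13/20, 2·[FGR] = -2
[HUV]:[FGR] = -13/20:-2 = 13/40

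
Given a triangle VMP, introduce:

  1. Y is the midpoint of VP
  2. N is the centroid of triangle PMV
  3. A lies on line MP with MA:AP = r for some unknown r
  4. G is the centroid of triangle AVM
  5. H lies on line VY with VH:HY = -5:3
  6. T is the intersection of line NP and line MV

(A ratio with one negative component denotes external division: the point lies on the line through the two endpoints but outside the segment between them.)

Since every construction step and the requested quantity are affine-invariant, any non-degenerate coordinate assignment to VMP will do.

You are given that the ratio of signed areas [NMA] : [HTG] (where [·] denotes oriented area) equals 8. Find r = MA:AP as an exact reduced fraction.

r = 5/2

Work in coordinates with V = (0, 0), M = (1, 0), P = (0, 1).
1. Y is the midpoint of VP ⇒ Y = (0, 1/2)
2. N is the centroid of triangle PMV ⇒ N = (1/3, 1/3)
3. With MA:AP = r, write λ = r/(r+1) so A = M + λ·(P−M); A is affine-linear in λ
4. G is the centroid of triangle AVM ⇒ G is an affine combination of earlier points and hence also affine-linear in λ
5. H lies on line VY with VH:HY = -5:3 ⇒ H = (0, 5/4)
6. T is the intersection of line NP and line MV ⇒ T = (1/2, 0)
Every point depending on A is an affine combination of A and λ-independent points, so each such coordinate is linear in λ; the λ² term in each signed area is a multiple of (P−M)×(P−M) = 0, so 2·[NMA] and 2·[HTG] are each linear in λ. Evaluating at λ=0 and λ=1:
  2·[NMA] = 1/3·λ,   2·[HTG] = -1/4·λ + 5/24
So [NMA]:[HTG] = (1/3·λ) / (-1/4·λ + 5/24). Setting this equal to 8:
  1/3·λ = 8·(-1/4·λ + 5/24)  ⇒  λ = 5/7
Then r = λ/(1−λ) = (5/7)/(2/7) = 5/2. Check: with r = 5/2, A = (2/7, 5/7) and [NMA]:[HTG] = 8 as required.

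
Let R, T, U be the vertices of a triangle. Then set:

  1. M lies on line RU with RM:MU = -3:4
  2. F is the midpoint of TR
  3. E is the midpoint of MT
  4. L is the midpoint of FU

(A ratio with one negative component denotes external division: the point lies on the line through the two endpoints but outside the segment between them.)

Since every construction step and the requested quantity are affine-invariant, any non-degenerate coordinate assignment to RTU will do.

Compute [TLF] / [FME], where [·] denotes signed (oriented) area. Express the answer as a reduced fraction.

[TLF]:[FME] = 1/3

Set R = (0, 0), T = (1, 0), U = (0, 1); any affine frame gives the same invariant.
1. M lies on line RU with RM:MU = -3:4 ⇒ M = (0, -3)
2. F is the midpoint of TR ⇒ F = (1/2, 0)
3. E is the midpoint of MT ⇒ E = (1/2, -3/2)
4. L is the midpoint of FU ⇒ L = (1/4, 1/2)
2·[TLF] = 1/4, 2·[FME] = 3/4
[TLF]:[FME] = 1/4:3/4 = 1/3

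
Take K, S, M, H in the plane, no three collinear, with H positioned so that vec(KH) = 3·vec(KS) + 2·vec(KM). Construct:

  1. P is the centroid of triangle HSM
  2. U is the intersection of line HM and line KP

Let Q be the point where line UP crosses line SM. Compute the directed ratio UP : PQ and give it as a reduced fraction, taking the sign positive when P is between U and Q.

Assign K = (0, 0), S = (1, 0), M = (0, 1), H = (3, 2) — the answer is frame-independent, so this choice is without loss of generality.
1. P is the centroid of triangle HSM ⇒ P = (4/3, 1)
2. U is the intersection of line HM and line KP ⇒ U = (12/5, 9/5)
line UP meets SM at Q = (4/7, 3/7)
P = U + t·(Q−U) with t = 7/12, so UP:PQ = 7/12:5/12

UP:PQ = 7/5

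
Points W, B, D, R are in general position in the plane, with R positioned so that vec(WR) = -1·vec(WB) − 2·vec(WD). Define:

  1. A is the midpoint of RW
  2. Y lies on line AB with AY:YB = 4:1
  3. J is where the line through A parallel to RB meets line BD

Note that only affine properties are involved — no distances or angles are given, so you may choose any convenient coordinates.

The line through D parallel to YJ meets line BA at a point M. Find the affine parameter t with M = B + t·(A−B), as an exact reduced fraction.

t = 4/5

Set W = (0, 0), B = (1, 0), D = (0, 1), R = (-1, -2); any affine frame gives the same invariant.
1. A is the midpoint of RW ⇒ A = (-1/2, -1)
2. Y lies on line AB with AY:YB = 4:1 ⇒ Y = (7/10, -1/5)
3. J is where the line through A parallel to RB meets line BD ⇒ J = (3/4, 1/4)
through D parallel to YJ: direction (1/20, 9/20); meets BA at M = (-1/5, -4/5)
M = B + t·(A−B) with t = 4/5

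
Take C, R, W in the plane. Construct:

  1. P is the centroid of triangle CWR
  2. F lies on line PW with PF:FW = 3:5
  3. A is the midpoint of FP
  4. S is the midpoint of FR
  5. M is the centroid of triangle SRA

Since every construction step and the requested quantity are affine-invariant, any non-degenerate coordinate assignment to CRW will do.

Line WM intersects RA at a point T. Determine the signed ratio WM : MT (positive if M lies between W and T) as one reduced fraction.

Assign C = (0, 0), R = (1, 0), W = (0, 1) — the answer is frame-independent, so this choice is without loss of generality.
1. P is the centroid of triangle CWR ⇒ P = (1/3, 1/3)
2. F lies on line PW with PF:FW = 3:5 ⇒ F = (5/24, 7/12)
3. A is the midpoint of FP ⇒ A = (13/48, 11/24)
4. S is the midpoint of FR ⇒ S = (29/48, 7/24)
5. M is the centroid of triangle SRA ⇒ M = (5/8, 1/4)
line WM meets RA at T = (13/20, 11/50)
M = W + t·(T−W) with t = 25/26, so WM:MT = 25/26:1/26

WM:MT = 25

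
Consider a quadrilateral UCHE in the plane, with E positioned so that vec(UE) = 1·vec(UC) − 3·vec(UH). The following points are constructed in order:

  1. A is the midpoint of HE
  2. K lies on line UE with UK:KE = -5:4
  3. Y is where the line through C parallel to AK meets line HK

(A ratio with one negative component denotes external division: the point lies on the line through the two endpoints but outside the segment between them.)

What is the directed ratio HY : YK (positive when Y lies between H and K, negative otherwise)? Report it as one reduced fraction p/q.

HY:YK = -19/23

Assign U = (0, 0), C = (1, 0), H = (0, 1), E = (1, -3) — the answer is frame-independent, so this choice is without loss of generality.
1. A is the midpoint of HE ⇒ A = (1/2, -1)
2. K lies on line UE with UK:KE = -5:4 ⇒ K = (5, -15)
3. Y is where the line through C parallel to AK meets line HK ⇒ Y = (-95/4, 77)
Y = H + t·(K−H) with t = -19/4, so HY:YK = t:(1−t) = -19/4:23/4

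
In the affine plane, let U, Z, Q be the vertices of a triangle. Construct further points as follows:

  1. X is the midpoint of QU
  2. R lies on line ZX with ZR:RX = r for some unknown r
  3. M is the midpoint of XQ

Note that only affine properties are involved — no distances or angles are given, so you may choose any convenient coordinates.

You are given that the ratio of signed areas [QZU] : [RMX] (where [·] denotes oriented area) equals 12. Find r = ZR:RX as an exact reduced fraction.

r = -4

Assign U = (0, 0), Z = (1, 0), Q = (0, 1) — the answer is frame-independent, so this choice is without loss of generality.
1. X is the midpoint of QU ⇒ X = (0, 1/2)
2. With ZR:RX = r, write λ = r/(r+1) so R = Z + λ·(X−Z); R is affine-linear in λ
3. M is the midpoint of XQ ⇒ M = (0, 3/4)
Every point depending on R is an affine combination of R and λ-independent points, so each such coordinate is linear in λ; the λ² term in each signed area is a multiple of (X−Z)×(X−Z) = 0, so 2·[QZU] and 2·[RMX] are each linear in λ. Evaluating at λ=0 and λ=1:
  2·[QZU] = -1,   2·[RMX] = -1/4·λ + 1/4
So [QZU]:[RMX] = (-1) / (-1/4·λ + 1/4). Setting this equal to 12:
  -1 = 12·(-1/4·λ + 1/4)  ⇒  λ = 4/3
Then r = λ/(1−λ) = (4/3)/(-1/3) = -4. Check: with r = -4, R = (-1/3, 2/3) and [QZU]:[RMX] = 12 as required.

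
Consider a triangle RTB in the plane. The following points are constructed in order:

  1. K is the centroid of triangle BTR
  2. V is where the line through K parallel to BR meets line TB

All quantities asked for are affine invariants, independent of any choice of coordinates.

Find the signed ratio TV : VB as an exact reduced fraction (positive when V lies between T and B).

TV:VB = 2

Set R = (0, 0), T = (1, 0), B = (0, 1); any affine frame gives the same invariant.
1. K is the centroid of triangle BTR ⇒ K = (1/3, 1/3)
2. V is where the line through K parallel to BR meets line TB ⇒ V = (1/3, 2/3)
V = T + t·(B−T) with t = 2/3, so TV:VB = t:(1−t) = 2/3:1/3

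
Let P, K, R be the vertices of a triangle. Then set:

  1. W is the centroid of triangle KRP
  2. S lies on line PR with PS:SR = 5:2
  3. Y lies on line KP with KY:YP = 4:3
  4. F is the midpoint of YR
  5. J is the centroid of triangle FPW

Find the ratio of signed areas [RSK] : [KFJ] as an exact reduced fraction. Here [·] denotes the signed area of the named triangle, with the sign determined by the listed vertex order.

[RSK]:[KFJ] = 3/2

Work in coordinates with P = (0, 0), K = (1, 0), R = (0, 1).
1. W is the centroid of triangle KRP ⇒ W = (1/3, 1/3)
2. S lies on line PR with PS:SR = 5:2 ⇒ S = (0, 5/7)
3. Y lies on line KP with KY:YP = 4:3 ⇒ Y = (3/7, 0)
4. F is the midpoint of YR ⇒ F = (3/14, 1/2)
5. J is the centroid of triangle FPW ⇒ J = (23/126, 5/18)
2·[RSK] = 2/7, 2·[KFJ] = 4/21
[RSK]:[KFJ] = 2/7:4/21 = 3/2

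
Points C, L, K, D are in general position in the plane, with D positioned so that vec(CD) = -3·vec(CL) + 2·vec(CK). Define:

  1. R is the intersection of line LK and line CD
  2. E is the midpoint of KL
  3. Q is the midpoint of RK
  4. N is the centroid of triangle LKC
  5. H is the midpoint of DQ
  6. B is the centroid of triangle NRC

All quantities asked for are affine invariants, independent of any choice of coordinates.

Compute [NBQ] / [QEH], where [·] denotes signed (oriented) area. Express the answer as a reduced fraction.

Set C = (0, 0), L = (1, 0), K = (0, 1), D = (-3, 2); any affine frame gives the same invariant.
1. R is the intersection of line LK and line CD ⇒ R = (3, -2)
2. E is the midpoint of KL ⇒ E = (1/2, 1/2)
3. Q is the midpoint of RK ⇒ Q = (3/2, -1/2)
4. N is the centroid of triangle LKC ⇒ N = (1/3, 1/3)
5. H is the midpoint of DQ ⇒ H = (-3/4, 3/4)
6. B is the centroid of triangle NRC ⇒ B = (10/9, -5/9)
2·[NBQ] = 7/18, 2·[QEH] = 1
[NBQ]:[QEH] = 7/18:1 = 7/18

[NBQ]:[QEH] = 7/18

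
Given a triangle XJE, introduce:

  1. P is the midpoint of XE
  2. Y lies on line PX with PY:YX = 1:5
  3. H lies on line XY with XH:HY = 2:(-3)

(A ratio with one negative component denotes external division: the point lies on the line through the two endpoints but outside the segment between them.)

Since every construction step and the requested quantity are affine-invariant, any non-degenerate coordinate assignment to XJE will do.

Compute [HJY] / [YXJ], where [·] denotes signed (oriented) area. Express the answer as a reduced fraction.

Set X = (0, 0), J = (1, 0), E = (0, 1); any affine frame gives the same invariant.
1. P is the midpoint of XE ⇒ P = (0, 1/2)
2. Y lies on line PX with PY:YX = 1:5 ⇒ Y = (0, 5/12)
3. H lies on line XY with XH:HY = 2:(-3) ⇒ H = (0, -5/6)
2·[HJY] = 5/4, 2·[YXJ] = 5/12
[HJY]:[YXJ] = 5/4:5/12 = 3

[HJY]:[YXJ] = 3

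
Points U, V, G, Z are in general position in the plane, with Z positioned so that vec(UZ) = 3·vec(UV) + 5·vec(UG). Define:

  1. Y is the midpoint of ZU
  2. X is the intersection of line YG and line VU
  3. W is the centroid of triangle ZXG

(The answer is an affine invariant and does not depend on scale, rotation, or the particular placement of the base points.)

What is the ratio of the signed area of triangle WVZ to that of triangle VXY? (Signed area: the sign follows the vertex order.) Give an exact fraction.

[WVZ]:[VXY] = -17/15

Choose coordinates U = (0, 0), V = (1, 0), G = (0, 1), Z = (3, 5).
1. Y is the midpoint of ZU ⇒ Y = (3/2, 5/2)
2. X is the intersection of line YG and line VU ⇒ X = (-1, 0)
3. W is the centroid of triangle ZXG ⇒ W = (2/3, 2)
2·[WVZ] = 17/3, 2·[VXY] = -5
[WVZ]:[VXY] = 17/3:-5 = -17/15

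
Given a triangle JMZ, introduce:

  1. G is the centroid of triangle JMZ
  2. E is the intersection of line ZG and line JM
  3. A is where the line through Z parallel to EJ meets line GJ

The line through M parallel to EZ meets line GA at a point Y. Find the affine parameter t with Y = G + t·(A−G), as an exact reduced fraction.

t = 1/2

Assign J = (0, 0), M = (1, 0), Z = (0, 1) — the answer is frame-independent, so this choice is without loss of generality.
1. G is the centroid of triangle JMZ ⇒ G = (1/3, 1/3)
2. E is the intersection of line ZG and line JM ⇒ E = (1/2, 0)
3. A is where the line through Z parallel to EJ meets line GJ ⇒ A = (1, 1)
through M parallel to EZ: direction (-1/2, 1); meets GA at Y = (2/3, 2/3)
Y = G + t·(A−G) with t = 1/2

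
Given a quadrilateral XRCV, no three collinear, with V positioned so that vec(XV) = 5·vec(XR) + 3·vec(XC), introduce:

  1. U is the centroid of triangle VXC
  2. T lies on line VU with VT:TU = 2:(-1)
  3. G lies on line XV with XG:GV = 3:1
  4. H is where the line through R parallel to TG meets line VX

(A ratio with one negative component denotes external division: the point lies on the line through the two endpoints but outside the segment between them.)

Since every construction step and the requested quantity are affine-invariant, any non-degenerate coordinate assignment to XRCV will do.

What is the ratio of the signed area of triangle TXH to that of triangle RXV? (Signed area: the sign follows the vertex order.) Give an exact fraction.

[TXH]:[RXV] = 31/36

Choose coordinates X = (0, 0), R = (1, 0), C = (0, 1), V = (5, 3).
1. U is the centroid of triangle VXC ⇒ U = (5/3, 4/3)
2. T lies on line VU with VT:TU = 2:(-1) ⇒ T = (-5/3, -1/3)
3. G lies on line XV with XG:GV = 3:1 ⇒ G = (15/4, 9/4)
4. H is where the line through R parallel to TG meets line VX ⇒ H = (-31/8, -93/40)
2·[TXH] = -31/12, 2·[RXV] = -3
[TXH]:[RXV] = -31/12:-3 = 31/36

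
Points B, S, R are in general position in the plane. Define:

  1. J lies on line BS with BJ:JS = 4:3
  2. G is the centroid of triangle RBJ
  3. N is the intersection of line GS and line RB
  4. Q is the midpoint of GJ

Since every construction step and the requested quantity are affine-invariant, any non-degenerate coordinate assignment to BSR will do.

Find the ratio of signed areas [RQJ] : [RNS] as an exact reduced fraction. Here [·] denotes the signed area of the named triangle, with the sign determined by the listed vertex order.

[RQJ]:[RNS] = 17/105

Set B = (0, 0), S = (1, 0), R = (0, 1); any affine frame gives the same invariant.
1. J lies on line BS with BJ:JS = 4:3 ⇒ J = (4/7, 0)
2. G is the centroid of triangle RBJ ⇒ G = (4/21, 1/3)
3. N is the intersection of line GS and line RB ⇒ N = (0, 7/17)
4. Q is the midpoint of GJ ⇒ Q = (8/21, 1/6)
2·[RQJ] = 2/21, 2·[RNS] = 10/17
[RQJ]:[RNS] = 2/21:10/17 = 17/105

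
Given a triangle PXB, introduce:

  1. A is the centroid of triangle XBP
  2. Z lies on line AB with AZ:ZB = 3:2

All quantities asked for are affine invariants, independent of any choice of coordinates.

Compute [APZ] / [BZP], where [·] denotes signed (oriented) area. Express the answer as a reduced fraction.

[APZ]:[BZP] = 3/2

Choose coordinates P = (0, 0), X = (1, 0), B = (0, 1).
1. A is the centroid of triangle XBP ⇒ A = (1/3, 1/3)
2. Z lies on line AB with AZ:ZB = 3:2 ⇒ Z = (2/15, 11/15)
2·[APZ] = -1/5, 2·[BZP] = -2/15
[APZ]:[BZP] = -1/5:-2/15 = 3/2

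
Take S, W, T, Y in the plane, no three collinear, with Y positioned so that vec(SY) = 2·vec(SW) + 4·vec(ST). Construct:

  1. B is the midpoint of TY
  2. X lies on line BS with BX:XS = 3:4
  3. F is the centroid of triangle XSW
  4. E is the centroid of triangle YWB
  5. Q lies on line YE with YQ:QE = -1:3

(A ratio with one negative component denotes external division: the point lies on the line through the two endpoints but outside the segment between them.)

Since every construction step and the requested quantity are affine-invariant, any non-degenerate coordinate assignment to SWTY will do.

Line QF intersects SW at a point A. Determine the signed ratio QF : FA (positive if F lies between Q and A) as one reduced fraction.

QF:FA = 373/40

Set S = (0, 0), W = (1, 0), T = (0, 1), Y = (2, 4); any affine frame gives the same invariant.
1. B is the midpoint of TY ⇒ B = (1, 5/2)
2. X lies on line BS with BX:XS = 3:4 ⇒ X = (4/7, 10/7)
3. F is the centroid of triangle XSW ⇒ F = (11/21, 10/21)
4. E is the centroid of triangle YWB ⇒ E = (4/3, 13/6)
5. Q lies on line YE with YQ:QE = -1:3 ⇒ Q = (7/3, 59/12)
line QF meets SW at A = (123/373, 0)
F = Q + t·(A−Q) with t = 373/413, so QF:FA = 373/413:40/413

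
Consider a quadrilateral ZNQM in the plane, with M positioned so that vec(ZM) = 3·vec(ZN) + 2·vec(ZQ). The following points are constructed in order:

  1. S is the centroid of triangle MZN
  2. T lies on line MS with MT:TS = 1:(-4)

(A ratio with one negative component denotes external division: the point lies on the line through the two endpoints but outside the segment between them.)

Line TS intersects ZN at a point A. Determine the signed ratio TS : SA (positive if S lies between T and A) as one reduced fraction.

TS:SA = 8/3

Assign Z = (0, 0), N = (1, 0), Q = (0, 1), M = (3, 2) — the answer is frame-independent, so this choice is without loss of generality.
1. S is the centroid of triangle MZN ⇒ S = (4/3, 2/3)
2. T lies on line MS with MT:TS = 1:(-4) ⇒ T = (32/9, 22/9)
line TS meets ZN at A = (1/2, 0)
S = T + t·(A−T) with t = 8/11, so TS:SA = 8/11:3/11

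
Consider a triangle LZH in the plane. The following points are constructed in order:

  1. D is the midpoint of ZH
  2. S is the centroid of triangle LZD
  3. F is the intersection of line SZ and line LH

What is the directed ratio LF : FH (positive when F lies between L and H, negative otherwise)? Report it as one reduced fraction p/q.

LF:FH = 1/2

Set L = (0, 0), Z = (1, 0), H = (0, 1); any affine frame gives the same invariant.
1. D is the midpoint of ZH ⇒ D = (1/2, 1/2)
2. S is the centroid of triangle LZD ⇒ S = (1/2, 1/6)
3. F is the intersection of line SZ and line LH ⇒ F = (0, 1/3)
F = L + t·(H−L) with t = 1/3, so LF:FH = t:(1−t) = 1/3:2/3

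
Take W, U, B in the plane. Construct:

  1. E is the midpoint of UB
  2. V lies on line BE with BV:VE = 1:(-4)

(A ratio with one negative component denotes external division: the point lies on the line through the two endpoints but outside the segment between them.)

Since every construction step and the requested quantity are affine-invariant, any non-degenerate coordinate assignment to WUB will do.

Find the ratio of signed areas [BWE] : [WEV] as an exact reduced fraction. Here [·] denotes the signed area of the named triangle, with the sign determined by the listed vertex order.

Choose coordinates W = (0, 0), U = (1, 0), B = (0, 1).
1. E is the midpoint of UB ⇒ E = (1/2, 1/2)
2. V lies on line BE with BV:VE = 1:(-4) ⇒ V = (-1/6, 7/6)
2·[BWE] = 1/2, 2·[WEV] = 2/3
[BWE]:[WEV] = 1/2:2/3 = 3/4

[BWE]:[WEV] = 3/4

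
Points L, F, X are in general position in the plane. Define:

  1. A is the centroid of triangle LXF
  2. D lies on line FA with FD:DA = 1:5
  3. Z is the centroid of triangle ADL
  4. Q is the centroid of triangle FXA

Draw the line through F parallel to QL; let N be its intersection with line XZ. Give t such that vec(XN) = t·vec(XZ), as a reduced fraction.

t = 36/23

Choose coordinates L = (0, 0), F = (1, 0), X = (0, 1).
1. A is the centroid of triangle LXF ⇒ A = (1/3, 1/3)
2. D lies on line FA with FD:DA = 1:5 ⇒ D = (8/9, 1/18)
3. Z is the centroid of triangle ADL ⇒ Z = (11/27, 7/54)
4. Q is the centroid of triangle FXA ⇒ Q = (4/9, 4/9)
through F parallel to QL: direction (-4/9, -4/9); meets XZ at N = (44/69, -25/69)
N = X + t·(Z−X) with t = 36/23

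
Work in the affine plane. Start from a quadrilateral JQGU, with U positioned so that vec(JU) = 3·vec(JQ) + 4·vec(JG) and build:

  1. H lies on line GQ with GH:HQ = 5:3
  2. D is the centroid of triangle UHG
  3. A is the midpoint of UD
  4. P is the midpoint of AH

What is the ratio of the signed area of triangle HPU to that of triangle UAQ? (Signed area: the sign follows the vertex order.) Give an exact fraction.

Work in coordinates with J = (0, 0), Q = (1, 0), G = (0, 1), U = (3, 4).
1. H lies on line GQ with GH:HQ = 5:3 ⇒ H = (5/8, 3/8)
2. D is the centroid of triangle UHG ⇒ D = (29/24, 43/24)
3. A is the midpoint of UD ⇒ A = (101/48, 139/48)
4. P is the midpoint of AH ⇒ P = (131/96, 157/96)
2·[HPU] = -5/16, 2·[UAQ] = 11/8
[HPU]:[UAQ] = -5/16:11/8 = -5/22

[HPU]:[UAQ] = -5/22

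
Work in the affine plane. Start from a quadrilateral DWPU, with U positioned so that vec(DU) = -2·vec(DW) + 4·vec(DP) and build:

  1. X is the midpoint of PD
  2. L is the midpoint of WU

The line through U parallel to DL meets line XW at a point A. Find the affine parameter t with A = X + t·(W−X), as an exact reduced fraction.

Work in coordinates with D = (0, 0), W = (1, 0), P = (0, 1), U = (-2, 4).
1. X is the midpoint of PD ⇒ X = (0, 1/2)
2. L is the midpoint of WU ⇒ L = (-1/2, 2)
through U parallel to DL: direction (-1/2, 2); meets XW at A = (-9/7, 8/7)
A = X + t·(W−X) with t = -9/7

t = -9/7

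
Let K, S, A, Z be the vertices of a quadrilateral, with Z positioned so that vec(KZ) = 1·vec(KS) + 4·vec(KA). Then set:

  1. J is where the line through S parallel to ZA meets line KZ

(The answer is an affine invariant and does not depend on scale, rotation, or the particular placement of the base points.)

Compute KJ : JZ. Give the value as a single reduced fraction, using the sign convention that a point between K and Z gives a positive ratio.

KJ:JZ = -3/4

Work in coordinates with K = (0, 0), S = (1, 0), A = (0, 1), Z = (1, 4).
1. J is where the line through S parallel to ZA meets line KZ ⇒ J = (-3, -12)
J = K + t·(Z−K) with t = -3, so KJ:JZ = t:(1−t) = -3:4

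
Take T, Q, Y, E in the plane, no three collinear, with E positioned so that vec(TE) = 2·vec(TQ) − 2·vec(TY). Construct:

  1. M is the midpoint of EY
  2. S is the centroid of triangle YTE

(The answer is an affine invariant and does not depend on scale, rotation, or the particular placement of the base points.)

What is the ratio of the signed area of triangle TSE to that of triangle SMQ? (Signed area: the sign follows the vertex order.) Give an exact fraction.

[TSE]:[SMQ] = -4

Assign T = (0, 0), Q = (1, 0), Y = (0, 1), E = (2, -2) — the answer is frame-independent, so this choice is without loss of generality.
1. M is the midpoint of EY ⇒ M = (1, -1/2)
2. S is the centroid of triangle YTE ⇒ S = (2/3, -1/3)
2·[TSE] = -2/3, 2·[SMQ] = 1/6
[TSE]:[SMQ] = -2/3:1/6 = -4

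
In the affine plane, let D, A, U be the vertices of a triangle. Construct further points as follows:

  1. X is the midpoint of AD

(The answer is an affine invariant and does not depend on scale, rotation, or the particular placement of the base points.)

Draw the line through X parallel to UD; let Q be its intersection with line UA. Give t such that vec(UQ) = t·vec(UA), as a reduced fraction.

t = 1/2

Set D = (0, 0), A = (1, 0), U = (0, 1); any affine frame gives the same invariant.
1. X is the midpoint of AD ⇒ X = (1/2, 0)
through X parallel to UD: direction (0, -1); meets UA at Q = (1/2, 1/2)
Q = U + t·(A−U) with t = 1/2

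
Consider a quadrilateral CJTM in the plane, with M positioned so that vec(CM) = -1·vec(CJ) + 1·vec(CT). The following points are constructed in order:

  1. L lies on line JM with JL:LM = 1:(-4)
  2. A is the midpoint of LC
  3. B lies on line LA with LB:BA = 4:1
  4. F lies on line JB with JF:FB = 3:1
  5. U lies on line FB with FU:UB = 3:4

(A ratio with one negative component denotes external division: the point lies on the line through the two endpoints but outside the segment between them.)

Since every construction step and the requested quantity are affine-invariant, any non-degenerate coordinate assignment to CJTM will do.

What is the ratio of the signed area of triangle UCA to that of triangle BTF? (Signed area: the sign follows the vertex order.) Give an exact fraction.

[UCA]:[BTF] = -10/21

Set C = (0, 0), J = (1, 0), T = (0, 1), M = (-1, 1); any affine frame gives the same invariant.
1. L lies on line JM with JL:LM = 1:(-4) ⇒ L = (5/3, -1/3)
2. A is the midpoint of LC ⇒ A = (5/6, -1/6)
3. B lies on line LA with LB:BA = 4:1 ⇒ B = (1, -1/5)
4. F lies on line JB with JF:FB = 3:1 ⇒ F = (1, -3/20)
5. U lies on line FB with FU:UB = 3:4 ⇒ U = (1, -6/35)
2·[UCA] = 1/42, 2·[BTF] = -1/20
[UCA]:[BTF] = 1/42:-1/20 = -10/21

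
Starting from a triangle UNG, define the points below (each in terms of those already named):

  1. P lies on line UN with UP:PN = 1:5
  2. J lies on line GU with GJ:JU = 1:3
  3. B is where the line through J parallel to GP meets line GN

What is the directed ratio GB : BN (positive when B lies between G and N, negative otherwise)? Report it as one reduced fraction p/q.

GB:BN = -1/21

Choose coordinates U = (0, 0), N = (1, 0), G = (0, 1).
1. P lies on line UN with UP:PN = 1:5 ⇒ P = (1/6, 0)
2. J lies on line GU with GJ:JU = 1:3 ⇒ J = (0, 3/4)
3. B is where the line through J parallel to GP meets line GN ⇒ B = (-1/20, 21/20)
B = G + t·(N−G) with t = -1/20, so GB:BN = t:(1−t) = -1/20:21/20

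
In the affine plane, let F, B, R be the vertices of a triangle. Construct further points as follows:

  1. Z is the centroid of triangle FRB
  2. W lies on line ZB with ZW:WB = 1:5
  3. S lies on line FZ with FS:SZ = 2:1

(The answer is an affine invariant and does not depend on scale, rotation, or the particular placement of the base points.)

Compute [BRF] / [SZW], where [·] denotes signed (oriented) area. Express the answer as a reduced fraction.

[BRF]:[SZW] = -54

Set F = (0, 0), B = (1, 0), R = (0, 1); any affine frame gives the same invariant.
1. Z is the centroid of triangle FRB ⇒ Z = (1/3, 1/3)
2. W lies on line ZB with ZW:WB = 1:5 ⇒ W = (4/9, 5/18)
3. S lies on line FZ with FS:SZ = 2:1 ⇒ S = (2/9, 2/9)
2·[BRF] = 1, 2·[SZW] = -1/54
[BRF]:[SZW] = 1:-1/54 = -54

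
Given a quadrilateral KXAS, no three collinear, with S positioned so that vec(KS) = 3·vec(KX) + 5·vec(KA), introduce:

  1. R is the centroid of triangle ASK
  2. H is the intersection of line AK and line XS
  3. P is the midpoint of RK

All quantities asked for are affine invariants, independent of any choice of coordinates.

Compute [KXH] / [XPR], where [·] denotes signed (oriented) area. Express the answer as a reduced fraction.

Assign K = (0, 0), X = (1, 0), A = (0, 1), S = (3, 5) — the answer is frame-independent, so this choice is without loss of generality.
1. R is the centroid of triangle ASK ⇒ R = (1, 2)
2. H is the intersection of line AK and line XS ⇒ H = (0, -5/2)
3. P is the midpoint of RK ⇒ P = (1/2, 1)
2·[KXH] = -5/2, 2·[XPR] = -1
[KXH]:[XPR] = -5/2:-1 = 5/2

[KXH]:[XPR] = 5/2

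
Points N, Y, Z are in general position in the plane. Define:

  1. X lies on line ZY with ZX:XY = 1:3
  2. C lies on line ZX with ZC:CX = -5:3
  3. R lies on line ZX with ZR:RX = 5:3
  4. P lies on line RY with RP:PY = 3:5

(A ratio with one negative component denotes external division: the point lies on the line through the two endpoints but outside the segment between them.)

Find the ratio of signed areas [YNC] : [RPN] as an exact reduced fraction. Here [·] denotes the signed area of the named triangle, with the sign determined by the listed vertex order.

Choose coordinates N = (0, 0), Y = (1, 0), Z = (0, 1).
1. X lies on line ZY with ZX:XY = 1:3 ⇒ X = (1/4, 3/4)
2. C lies on line ZX with ZC:CX = -5:3 ⇒ C = (5/8, 3/8)
3. R lies on line ZX with ZR:RX = 5:3 ⇒ R = (5/32, 27/32)
4. P lies on line RY with RP:PY = 3:5 ⇒ P = (121/256, 135/256)
2·[YNC] = -3/8, 2·[RPN] = -81/256
[YNC]:[RPN] = -3/8:-81/256 = 32/27

[YNC]:[RPN] = 32/27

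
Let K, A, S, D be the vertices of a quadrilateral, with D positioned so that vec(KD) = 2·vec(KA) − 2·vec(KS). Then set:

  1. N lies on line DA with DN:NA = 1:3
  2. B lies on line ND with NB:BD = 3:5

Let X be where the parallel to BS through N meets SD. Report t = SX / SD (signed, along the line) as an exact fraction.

t = -3/5

Set K = (0, 0), A = (1, 0), S = (0, 1), D = (2, -2); any affine frame gives the same invariant.
1. N lies on line DA with DN:NA = 1:3 ⇒ N = (7/4, -3/2)
2. B lies on line ND with NB:BD = 3:5 ⇒ B = (59/32, -27/16)
through N parallel to BS: direction (-59/32, 43/16); meets SD at X = (-6/5, 14/5)
X = S + t·(D−S) with t = -3/5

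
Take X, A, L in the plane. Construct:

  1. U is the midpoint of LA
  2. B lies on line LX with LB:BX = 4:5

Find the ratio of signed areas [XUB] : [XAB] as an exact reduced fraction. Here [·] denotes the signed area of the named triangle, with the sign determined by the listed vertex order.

[XUB]:[XAB] = 1/2

Set X = (0, 0), A = (1, 0), L = (0, 1); any affine frame gives the same invariant.
1. U is the midpoint of LA ⇒ U = (1/2, 1/2)
2. B lies on line LX with LB:BX = 4:5 ⇒ B = (0, 5/9)
2·[XUB] = 5/18, 2·[XAB] = 5/9
[XUB]:[XAB] = 5/18:5/9 = 1/2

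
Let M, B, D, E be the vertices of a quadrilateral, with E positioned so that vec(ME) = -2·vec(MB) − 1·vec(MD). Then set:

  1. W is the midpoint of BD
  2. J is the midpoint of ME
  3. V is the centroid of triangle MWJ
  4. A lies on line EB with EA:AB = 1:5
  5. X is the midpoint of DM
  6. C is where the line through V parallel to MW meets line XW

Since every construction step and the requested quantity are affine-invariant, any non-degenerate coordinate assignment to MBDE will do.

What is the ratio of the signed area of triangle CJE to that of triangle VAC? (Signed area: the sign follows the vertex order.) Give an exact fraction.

[CJE]:[VAC] = 4/3

Choose coordinates M = (0, 0), B = (1, 0), D = (0, 1), E = (-2, -1).
1. W is the midpoint of BD ⇒ W = (1/2, 1/2)
2. J is the midpoint of ME ⇒ J = (-1, -1/2)
3. V is the centroid of triangle MWJ ⇒ V = (-1/6, 0)
4. A lies on line EB with EA:AB = 1:5 ⇒ A = (-3/2, -5/6)
5. X is the midpoint of DM ⇒ X = (0, 1/2)
6. C is where the line through V parallel to MW meets line XW ⇒ C = (1/3, 1/2)
2·[CJE] = -1/3, 2·[VAC] = -1/4
[CJE]:[VAC] = -1/3:-1/4 = 4/3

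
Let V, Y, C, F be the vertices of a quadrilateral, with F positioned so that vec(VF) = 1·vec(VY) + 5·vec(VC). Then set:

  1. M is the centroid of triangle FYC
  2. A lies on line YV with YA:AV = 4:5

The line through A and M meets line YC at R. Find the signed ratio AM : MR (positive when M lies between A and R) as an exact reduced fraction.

AM:MR = -19/15

Assign V = (0, 0), Y = (1, 0), C = (0, 1), F = (1, 5) — the answer is frame-independent, so this choice is without loss of generality.
1. M is the centroid of triangle FYC ⇒ M = (2/3, 2)
2. A lies on line YV with YA:AV = 4:5 ⇒ A = (5/9, 0)
line AM meets YC at R = (11/19, 8/19)
M = A + t·(R−A) with t = 19/4, so AM:MR = 19/4:-15/4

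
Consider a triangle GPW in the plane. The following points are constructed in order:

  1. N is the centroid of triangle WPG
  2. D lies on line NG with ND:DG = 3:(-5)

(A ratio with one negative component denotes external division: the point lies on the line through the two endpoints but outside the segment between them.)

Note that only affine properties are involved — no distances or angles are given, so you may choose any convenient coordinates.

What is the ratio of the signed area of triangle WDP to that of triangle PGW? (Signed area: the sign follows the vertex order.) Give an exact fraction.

Choose coordinates G = (0, 0), P = (1, 0), W = (0, 1).
1. N is the centroid of triangle WPG ⇒ N = (1/3, 1/3)
2. D lies on line NG with ND:DG = 3:(-5) ⇒ D = (5/6, 5/6)
2·[WDP] = -2/3, 2·[PGW] = -1
[WDP]:[PGW] = -2/3:-1 = 2/3

[WDP]:[PGW] = 2/3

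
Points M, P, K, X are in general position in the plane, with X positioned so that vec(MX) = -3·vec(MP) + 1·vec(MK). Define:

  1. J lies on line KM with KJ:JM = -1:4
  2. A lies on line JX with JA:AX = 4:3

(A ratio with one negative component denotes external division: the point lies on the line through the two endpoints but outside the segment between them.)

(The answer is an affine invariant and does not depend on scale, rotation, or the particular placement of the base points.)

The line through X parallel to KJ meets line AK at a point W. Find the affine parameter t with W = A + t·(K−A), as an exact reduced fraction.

Choose coordinates M = (0, 0), P = (1, 0), K = (0, 1), X = (-3, 1).
1. J lies on line KM with KJ:JM = -1:4 ⇒ J = (0, 4/3)
2. A lies on line JX with JA:AX = 4:3 ⇒ A = (-12/7, 8/7)
through X parallel to KJ: direction (0, 1/3); meets AK at W = (-3, 5/4)
W = A + t·(K−A) with t = -3/4

t = -3/4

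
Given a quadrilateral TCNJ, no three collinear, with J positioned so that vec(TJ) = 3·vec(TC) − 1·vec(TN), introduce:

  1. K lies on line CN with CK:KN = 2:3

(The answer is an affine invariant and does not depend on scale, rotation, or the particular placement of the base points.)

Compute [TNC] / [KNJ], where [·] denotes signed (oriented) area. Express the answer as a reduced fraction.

Assign T = (0, 0), C = (1, 0), N = (0, 1), J = (3, -1) — the answer is frame-independent, so this choice is without loss of generality.
1. K lies on line CN with CK:KN = 2:3 ⇒ K = (3/5, 2/5)
2·[TNC] = -1, 2·[KNJ] = -3/5
[TNC]:[KNJ] = -1:-3/5 = 5/3

[TNC]:[KNJ] = 5/3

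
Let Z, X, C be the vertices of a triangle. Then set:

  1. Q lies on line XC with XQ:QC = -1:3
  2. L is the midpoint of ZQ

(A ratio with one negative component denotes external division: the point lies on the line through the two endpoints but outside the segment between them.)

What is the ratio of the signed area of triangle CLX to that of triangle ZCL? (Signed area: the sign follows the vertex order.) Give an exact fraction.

[CLX]:[ZCL] = -2/3

Choose coordinates Z = (0, 0), X = (1, 0), C = (0, 1).
1. Q lies on line XC with XQ:QC = -1:3 ⇒ Q = (3/2, -1/2)
2. L is the midpoint of ZQ ⇒ L = (3/4, -1/4)
2·[CLX] = 1/2, 2·[ZCL] = -3/4
[CLX]:[ZCL] = 1/2:-3/4 = -2/3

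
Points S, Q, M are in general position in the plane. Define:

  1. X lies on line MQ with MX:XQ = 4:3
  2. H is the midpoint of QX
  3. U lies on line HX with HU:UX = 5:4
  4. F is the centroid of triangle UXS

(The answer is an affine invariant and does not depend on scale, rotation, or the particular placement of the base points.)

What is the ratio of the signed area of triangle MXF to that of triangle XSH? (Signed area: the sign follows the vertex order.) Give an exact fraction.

Work in coordinates with S = (0, 0), Q = (1, 0), M = (0, 1).
1. X lies on line MQ with MX:XQ = 4:3 ⇒ X = (4/7, 3/7)
2. H is the midpoint of QX ⇒ H = (11/14, 3/14)
3. U lies on line HX with HU:UX = 5:4 ⇒ U = (2/3, 1/3)
4. F is the centroid of triangle UXS ⇒ F = (26/63, 16/63)
2·[MXF] = -4/21, 2·[XSH] = 3/14
[MXF]:[XSH] = -4/21:3/14 = -8/9

[MXF]:[XSH] = -8/9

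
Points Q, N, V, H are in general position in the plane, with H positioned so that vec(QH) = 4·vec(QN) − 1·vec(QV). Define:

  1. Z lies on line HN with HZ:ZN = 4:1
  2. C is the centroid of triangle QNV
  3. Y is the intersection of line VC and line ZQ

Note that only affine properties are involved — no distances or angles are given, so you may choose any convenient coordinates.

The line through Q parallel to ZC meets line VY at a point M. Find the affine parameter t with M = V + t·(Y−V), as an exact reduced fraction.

Assign Q = (0, 0), N = (1, 0), V = (0, 1), H = (4, -1) — the answer is frame-independent, so this choice is without loss of generality.
1. Z lies on line HN with HZ:ZN = 4:1 ⇒ Z = (8/5, -1/5)
2. C is the centroid of triangle QNV ⇒ C = (1/3, 1/3)
3. Y is the intersection of line VC and line ZQ ⇒ Y = (8/15, -1/15)
through Q parallel to ZC: direction (-19/15, 8/15); meets VY at M = (19/30, -4/15)
M = V + t·(Y−V) with t = 19/16

t = 19/16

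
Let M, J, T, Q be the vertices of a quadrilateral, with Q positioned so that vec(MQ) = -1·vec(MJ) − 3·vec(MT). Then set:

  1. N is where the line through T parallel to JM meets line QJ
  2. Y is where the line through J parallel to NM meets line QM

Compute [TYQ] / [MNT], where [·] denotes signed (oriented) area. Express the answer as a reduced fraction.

Work in coordinates with M = (0, 0), J = (1, 0), T = (0, 1), Q = (-1, -3).
1. N is where the line through T parallel to JM meets line QJ ⇒ N = (5/3, 1)
2. Y is where the line through J parallel to NM meets line QM ⇒ Y = (-1/4, -3/4)
2·[TYQ] = -3/4, 2·[MNT] = 5/3
[TYQ]:[MNT] = -3/4:5/3 = -9/20

[TYQ]:[MNT] = -9/20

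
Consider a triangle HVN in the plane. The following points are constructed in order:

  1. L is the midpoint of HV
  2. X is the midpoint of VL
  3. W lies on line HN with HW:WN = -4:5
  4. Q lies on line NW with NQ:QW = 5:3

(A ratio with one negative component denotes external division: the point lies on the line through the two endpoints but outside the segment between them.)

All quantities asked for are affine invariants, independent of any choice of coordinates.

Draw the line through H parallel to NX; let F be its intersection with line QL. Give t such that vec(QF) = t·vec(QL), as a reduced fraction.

t = 51/67

Work in coordinates with H = (0, 0), V = (1, 0), N = (0, 1).
1. L is the midpoint of HV ⇒ L = (1/2, 0)
2. X is the midpoint of VL ⇒ X = (3/4, 0)
3. W lies on line HN with HW:WN = -4:5 ⇒ W = (0, -4)
4. Q lies on line NW with NQ:QW = 5:3 ⇒ Q = (0, -17/8)
through H parallel to NX: direction (3/4, -1); meets QL at F = (51/134, -34/67)
F = Q + t·(L−Q) with t = 51/67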